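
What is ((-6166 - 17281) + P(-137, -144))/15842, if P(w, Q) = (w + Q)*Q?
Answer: 17017/15842 ≈ 1.0742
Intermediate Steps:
P(w, Q) = Q*(Q + w) (P(w, Q) = (Q + w)*Q = Q*(Q + w))
((-6166 - 17281) + P(-137, -144))/15842 = ((-6166 - 17281) - 144*(-144 - 137))/15842 = (-23447 - 144*(-281))*(1/15842) = (-23447 + 40464)*(1/15842) = 17017*(1/15842) = 17017/15842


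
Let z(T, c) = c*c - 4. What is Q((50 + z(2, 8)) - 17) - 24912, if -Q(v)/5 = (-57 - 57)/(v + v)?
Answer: -772177/31 ≈ -24909.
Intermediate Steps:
z(T, c) = -4 + c² (z(T, c) = c² - 4 = -4 + c²)
Q(v) = 285/v (Q(v) = -5*(-57 - 57)/(v + v) = -(-570)/(2*v) = -(-570)*1/(2*v) = -(-285)/v = 285/v)
Q((50 + z(2, 8)) - 17) - 24912 = 285/((50 + (-4 + 8²)) - 17) - 24912 = 285/((50 + (-4 + 64)) - 17) - 24912 = 285/((50 + 60) - 17) - 24912 = 285/(110 - 17) - 24912 = 285/93 - 24912 = 285*(1/93) - 24912 = 95/31 - 24912 = -772177/31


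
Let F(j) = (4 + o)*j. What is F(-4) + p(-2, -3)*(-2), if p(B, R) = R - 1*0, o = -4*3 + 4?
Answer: 22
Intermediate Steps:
o = -8 (o = -12 + 4 = -8)
p(B, R) = R (p(B, R) = R + 0 = R)
F(j) = -4*j (F(j) = (4 - 8)*j = -4*j)
F(-4) + p(-2, -3)*(-2) = -4*(-4) - 3*(-2) = 16 + 6 = 22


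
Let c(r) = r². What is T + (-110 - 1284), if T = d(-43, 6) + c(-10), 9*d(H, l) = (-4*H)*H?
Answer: -19042/9 ≈ -2115.8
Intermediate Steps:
d(H, l) = -4*H²/9 (d(H, l) = ((-4*H)*H)/9 = (-4*H²)/9 = -4*H²/9)
T = -6496/9 (T = -4/9*(-43)² + (-10)² = -4/9*1849 + 100 = -7396/9 + 100 = -6496/9 ≈ -721.78)
T + (-110 - 1284) = -6496/9 + (-110 - 1284) = -6496/9 - 1394 = -19042/9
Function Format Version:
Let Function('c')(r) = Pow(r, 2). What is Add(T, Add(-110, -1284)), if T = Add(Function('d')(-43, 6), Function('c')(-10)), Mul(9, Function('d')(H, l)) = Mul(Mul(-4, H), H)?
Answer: Rational(-19042, 9) ≈ -2115.8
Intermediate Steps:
Function('d')(H, l) = Mul(Rational(-4, 9), Pow(H, 2)) (Function('d')(H, l) = Mul(Rational(1, 9), Mul(Mul(-4, H), H)) = Mul(Rational(1, 9), Mul(-4, Pow(H, 2))) = Mul(Rational(-4, 9), Pow(H, 2)))
T = Rational(-6496, 9) (T = Add(Mul(Rational(-4, 9), Pow(-43, 2)), Pow(-10, 2)) = Add(Mul(Rational(-4, 9), 1849), 100) = Add(Rational(-7396, 9), 100) = Rational(-6496, 9) ≈ -721.78)
Add(T, Add(-110, -1284)) = Add(Rational(-6496, 9), Add(-110, -1284)) = Add(Rational(-6496, 9), -1394) = Rational(-19042, 9)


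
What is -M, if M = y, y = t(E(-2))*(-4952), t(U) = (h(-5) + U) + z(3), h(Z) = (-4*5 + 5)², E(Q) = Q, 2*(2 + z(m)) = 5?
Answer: 1106772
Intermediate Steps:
z(m) = ½ (z(m) = -2 + (½)*5 = -2 + 5/2 = ½)
h(Z) = 225 (h(Z) = (-20 + 5)² = (-15)² = 225)
t(U) = 451/2 + U (t(U) = (225 + U) + ½ = 451/2 + U)
y = -1106772 (y = (451/2 - 2)*(-4952) = (447/2)*(-4952) = -1106772)
M = -1106772
-M = -1*(-1106772) = 1106772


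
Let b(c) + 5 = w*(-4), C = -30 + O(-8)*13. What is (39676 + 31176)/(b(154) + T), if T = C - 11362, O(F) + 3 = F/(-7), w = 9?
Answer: -123991/20050 ≈ -6.1841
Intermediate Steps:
O(F) = -3 - F/7 (O(F) = -3 + F/(-7) = -3 + F*(-⅐) = -3 - F/7)
C = -379/7 (C = -30 + (-3 - ⅐*(-8))*13 = -30 + (-3 + 8/7)*13 = -30 - 13/7*13 = -30 - 169/7 = -379/7 ≈ -54.143)
T = -79913/7 (T = -379/7 - 11362 = -79913/7 ≈ -11416.)
b(c) = -41 (b(c) = -5 + 9*(-4) = -5 - 36 = -41)
(39676 + 31176)/(b(154) + T) = (39676 + 31176)/(-41 - 79913/7) = 70852/(-80200/7) = 70852*(-7/80200) = -123991/20050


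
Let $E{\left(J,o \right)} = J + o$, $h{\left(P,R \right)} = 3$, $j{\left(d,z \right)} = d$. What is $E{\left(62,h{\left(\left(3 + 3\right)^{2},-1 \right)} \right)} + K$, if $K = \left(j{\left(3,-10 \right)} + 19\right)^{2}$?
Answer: $549$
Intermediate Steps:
$K = 484$ ($K = \left(3 + 19\right)^{2} = 22^{2} = 484$)
$E{\left(62,h{\left(\left(3 + 3\right)^{2},-1 \right)} \right)} + K = \left(62 + 3\right) + 484 = 65 + 484 = 549$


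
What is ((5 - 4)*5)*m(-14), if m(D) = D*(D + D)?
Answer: 1960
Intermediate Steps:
m(D) = 2*D² (m(D) = D*(2*D) = 2*D²)
((5 - 4)*5)*m(-14) = ((5 - 4)*5)*(2*(-14)²) = (1*5)*(2*196) = 5*392 = 1960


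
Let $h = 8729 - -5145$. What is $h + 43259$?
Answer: $57133$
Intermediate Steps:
$h = 13874$ ($h = 8729 + 5145 = 13874$)
$h + 43259 = 13874 + 43259 = 57133$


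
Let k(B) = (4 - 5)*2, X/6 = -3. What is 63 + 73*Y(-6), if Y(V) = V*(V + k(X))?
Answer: 3567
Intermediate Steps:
X = -18 (X = 6*(-3) = -18)
k(B) = -2 (k(B) = -1*2 = -2)
Y(V) = V*(-2 + V) (Y(V) = V*(V - 2) = V*(-2 + V))
63 + 73*Y(-6) = 63 + 73*(-6*(-2 - 6)) = 63 + 73*(-6*(-8)) = 63 + 73*48 = 63 + 3504 = 3567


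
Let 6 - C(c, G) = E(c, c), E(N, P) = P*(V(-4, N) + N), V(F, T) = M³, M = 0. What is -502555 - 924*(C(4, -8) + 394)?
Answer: -857371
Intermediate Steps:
V(F, T) = 0 (V(F, T) = 0³ = 0)
E(N, P) = N*P (E(N, P) = P*(0 + N) = P*N = N*P)
C(c, G) = 6 - c² (C(c, G) = 6 - c*c = 6 - c²)
-502555 - 924*(C(4, -8) + 394) = -502555 - 924*((6 - 1*4²) + 394) = -502555 - 924*((6 - 1*16) + 394) = -502555 - 924*((6 - 16) + 394) = -502555 - 924*(-10 + 394) = -502555 - 924*384 = -502555 - 354816 = -857371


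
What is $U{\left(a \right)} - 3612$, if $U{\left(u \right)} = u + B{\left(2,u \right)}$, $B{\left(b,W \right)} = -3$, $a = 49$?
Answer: $-3566$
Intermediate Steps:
$U{\left(u \right)} = -3 + u$ ($U{\left(u \right)} = u - 3 = -3 + u$)
$U{\left(a \right)} - 3612 = \left(-3 + 49\right) - 3612 = 46 - 3612 = -3566$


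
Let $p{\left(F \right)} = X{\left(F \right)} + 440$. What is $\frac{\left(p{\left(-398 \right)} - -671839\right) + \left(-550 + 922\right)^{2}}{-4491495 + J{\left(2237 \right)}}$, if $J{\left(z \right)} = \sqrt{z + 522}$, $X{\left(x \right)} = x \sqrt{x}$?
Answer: $- \frac{520155544455}{2881932476038} - \frac{115809 \sqrt{2759}}{2881932476038} + \frac{199 i \sqrt{1098082}}{10086763666133} + \frac{893807505 i \sqrt{398}}{10086763666133} \approx -0.18049 + 0.0017678 i$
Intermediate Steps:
$X{\left(x \right)} = x^{\frac{3}{2}}$
$J{\left(z \right)} = \sqrt{522 + z}$
$p{\left(F \right)} = 440 + F^{\frac{3}{2}}$ ($p{\left(F \right)} = F^{\frac{3}{2}} + 440 = 440 + F^{\frac{3}{2}}$)
$\frac{\left(p{\left(-398 \right)} - -671839\right) + \left(-550 + 922\right)^{2}}{-4491495 + J{\left(2237 \right)}} = \frac{\left(\left(440 + \left(-398\right)^{\frac{3}{2}}\right) - -671839\right) + \left(-550 + 922\right)^{2}}{-4491495 + \sqrt{522 + 2237}} = \frac{\left(\left(440 - 398 i \sqrt{398}\right) + 671839\right) + 372^{2}}{-4491495 + \sqrt{2759}} = \frac{\left(672279 - 398 i \sqrt{398}\right) + 138384}{-4491495 + \sqrt{2759}} = \frac{810663 - 398 i \sqrt{398}}{-4491495 + \sqrt{2759}}$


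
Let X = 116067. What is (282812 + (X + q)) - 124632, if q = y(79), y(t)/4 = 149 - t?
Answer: 274527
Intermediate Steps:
y(t) = 596 - 4*t (y(t) = 4*(149 - t) = 596 - 4*t)
q = 280 (q = 596 - 4*79 = 596 - 316 = 280)
(282812 + (X + q)) - 124632 = (282812 + (116067 + 280)) - 124632 = (282812 + 116347) - 124632 = 399159 - 124632 = 274527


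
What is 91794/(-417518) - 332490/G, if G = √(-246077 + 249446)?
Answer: -45897/208759 - 110830*√3369/1123 ≈ -5728.5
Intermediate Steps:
G = √3369 ≈ 58.043
91794/(-417518) - 332490/G = 91794/(-417518) - 332490*√3369/3369 = 91794*(-1/417518) - 110830*√3369/1123 = -45897/208759 - 110830*√3369/1123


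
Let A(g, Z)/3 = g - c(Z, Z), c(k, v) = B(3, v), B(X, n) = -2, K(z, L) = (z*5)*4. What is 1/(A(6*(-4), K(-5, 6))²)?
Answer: 1/4356 ≈ 0.00022957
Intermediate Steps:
K(z, L) = 20*z (K(z, L) = (5*z)*4 = 20*z)
c(k, v) = -2
A(g, Z) = 6 + 3*g (A(g, Z) = 3*(g - 1*(-2)) = 3*(g + 2) = 3*(2 + g) = 6 + 3*g)
1/(A(6*(-4), K(-5, 6))²) = 1/((6 + 3*(6*(-4)))²) = 1/((6 + 3*(-24))²) = 1/((6 - 72)²) = 1/((-66)²) = 1/4356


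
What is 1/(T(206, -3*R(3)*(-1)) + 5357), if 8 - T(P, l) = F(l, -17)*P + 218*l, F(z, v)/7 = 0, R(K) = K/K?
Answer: 1/4711 ≈ 0.00021227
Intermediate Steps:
R(K) = 1
F(z, v) = 0 (F(z, v) = 7*0 = 0)
T(P, l) = 8 - 218*l (T(P, l) = 8 - (0*P + 218*l) = 8 - (0 + 218*l) = 8 - 218*l)
1/(T(206, -3*R(3)*(-1)) + 5357) = 1/((8 - 218*(-3*1)*(-1)) + 5357) = 1/((8 - (-654)*(-1)) + 5357) = 1/((8 - 218*3) + 5357) = 1/((8 - 654) + 5357) = 1/(-646 + 5357) = 1/4711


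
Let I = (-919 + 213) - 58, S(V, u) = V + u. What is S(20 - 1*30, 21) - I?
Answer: 775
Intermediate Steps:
I = -764 (I = -706 - 58 = -764)
S(20 - 1*30, 21) - I = ((20 - 1*30) + 21) - 1*(-764) = ((20 - 30) + 21) + 764 = (-10 + 21) + 764 = 11 + 764 = 775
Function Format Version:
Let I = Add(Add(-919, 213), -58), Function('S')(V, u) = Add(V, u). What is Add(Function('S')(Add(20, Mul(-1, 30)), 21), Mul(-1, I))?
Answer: 775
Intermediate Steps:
I = -764 (I = Add(-706, -58) = -764)
Add(Function('S')(Add(20, Mul(-1, 30)), 21), Mul(-1, I)) = Add(Add(Add(20, Mul(-1, 30)), 21), Mul(-1, -764)) = Add(Add(Add(20, -30), 21), 764) = Add(Add(-10, 21), 764) = Add(11, 764) = 775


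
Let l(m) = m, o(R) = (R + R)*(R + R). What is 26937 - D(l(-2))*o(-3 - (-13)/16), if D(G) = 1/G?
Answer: 3449161/128 ≈ 26947.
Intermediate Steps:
o(R) = 4*R² (o(R) = (2*R)*(2*R) = 4*R²)
26937 - D(l(-2))*o(-3 - (-13)/16) = 26937 - 4*(-3 - (-13)/16)²/(-2) = 26937 - (-1)*4*(-3 - (-13)/16)²/2 = 26937 - (-1)*4*(-3 - 1*(-13/16))²/2 = 26937 - (-1)*4*(-3 + 13/16)²/2 = 26937 - (-1)*4*(-35/16)²/2 = 26937 - (-1)*4*(1225/256)/2 = 26937 - (-1)*1225/(2*64) = 26937 - 1*(-1225/128) = 26937 + 1225/128 = 3449161/128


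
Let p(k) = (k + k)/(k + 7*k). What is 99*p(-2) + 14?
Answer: 155/4 ≈ 38.750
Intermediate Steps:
p(k) = 1/4 (p(k) = (2*k)/((8*k)) = (2*k)*(1/(8*k)) = 1/4)
99*p(-2) + 14 = 99*(1/4) + 14 = 99/4 + 14 = 155/4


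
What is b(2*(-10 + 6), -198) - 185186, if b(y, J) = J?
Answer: -185384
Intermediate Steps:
b(2*(-10 + 6), -198) - 185186 = -198 - 185186 = -185384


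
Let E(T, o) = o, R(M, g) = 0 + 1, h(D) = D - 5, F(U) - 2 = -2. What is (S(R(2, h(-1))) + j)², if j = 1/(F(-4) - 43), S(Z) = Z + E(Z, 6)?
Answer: 90000/1849 ≈ 48.675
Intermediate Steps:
F(U) = 0 (F(U) = 2 - 2 = 0)
h(D) = -5 + D
R(M, g) = 1
S(Z) = 6 + Z (S(Z) = Z + 6 = 6 + Z)
j = -1/43 (j = 1/(0 - 43) = 1/(-43) = -1/43 ≈ -0.023256)
(S(R(2, h(-1))) + j)² = ((6 + 1) - 1/43)² = (7 - 1/43)² = (300/43)² = 90000/1849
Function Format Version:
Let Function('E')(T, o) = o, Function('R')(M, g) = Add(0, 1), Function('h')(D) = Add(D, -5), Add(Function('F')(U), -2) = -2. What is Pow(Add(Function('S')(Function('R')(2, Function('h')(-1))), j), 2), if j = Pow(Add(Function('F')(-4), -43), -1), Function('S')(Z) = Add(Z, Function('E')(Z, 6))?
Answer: Rational(90000, 1849) ≈ 48.675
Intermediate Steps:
Function('F')(U) = 0 (Function('F')(U) = Add(2, -2) = 0)
Function('h')(D) = Add(-5, D)
Function('R')(M, g) = 1
Function('S')(Z) = Add(6, Z) (Function('S')(Z) = Add(Z, 6) = Add(6, Z))
j = Rational(-1, 43) (j = Pow(Add(0, -43), -1) = Pow(-43, -1) = Rational(-1, 43) ≈ -0.023256)
Pow(Add(Function('S')(Function('R')(2, Function('h')(-1))), j), 2) = Pow(Add(Add(6, 1), Rational(-1, 43)), 2) = Pow(Add(7, Rational(-1, 43)), 2) = Pow(Rational(300, 43), 2) = Rational(90000, 1849)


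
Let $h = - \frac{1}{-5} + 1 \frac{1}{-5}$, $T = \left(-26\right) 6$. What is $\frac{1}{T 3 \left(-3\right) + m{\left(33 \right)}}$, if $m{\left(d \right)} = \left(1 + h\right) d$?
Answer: $\frac{1}{1437} \approx 0.00069589$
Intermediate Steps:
$T = -156$
$h = 0$ ($h = \left(-1\right) \left(- \frac{1}{5}\right) + 1 \left(- \frac{1}{5}\right) = \frac{1}{5} - \frac{1}{5} = 0$)
$m{\left(d \right)} = d$ ($m{\left(d \right)} = \left(1 + 0\right) d = 1 d = d$)
$\frac{1}{T 3 \left(-3\right) + m{\left(33 \right)}} = \frac{1}{- 156 \cdot 3 \left(-3\right) + 33} = \frac{1}{\left(-156\right) \left(-9\right) + 33} = \frac{1}{1404 + 33} = \frac{1}{1437}$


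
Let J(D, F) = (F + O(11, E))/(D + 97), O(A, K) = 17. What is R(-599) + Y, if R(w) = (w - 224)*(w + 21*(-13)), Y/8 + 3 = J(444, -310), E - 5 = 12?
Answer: 388236568/541 ≈ 7.1763e+5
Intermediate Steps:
E = 17 (E = 5 + 12 = 17)
J(D, F) = (17 + F)/(97 + D) (J(D, F) = (F + 17)/(D + 97) = (17 + F)/(97 + D))
Y = -15328/541 (Y = -24 + 8*((17 - 310)/(97 + 444)) = -24 + 8*(-293/541) = -24 - 2344/541 = -15328/541 ≈ -28.333)
R(w) = (-273 + w)*(-224 + w) (R(w) = (-224 + w)*(w - 273) = (-224 + w)*(-273 + w) = (-273 + w)*(-224 + w))
R(-599) + Y = (61152 + (-599)**2 - 497*(-599)) - 15328/541 = (61152 + 358801 + 297703) - 15328/541 = 717656 - 15328/541 = 388236568/541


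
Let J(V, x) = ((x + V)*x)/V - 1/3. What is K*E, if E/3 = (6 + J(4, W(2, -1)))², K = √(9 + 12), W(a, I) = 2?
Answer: 676*√21/3 ≈ 1032.6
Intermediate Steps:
K = √21 ≈ 4.5826
J(V, x) = -⅓ + x*(V + x)/V (J(V, x) = ((V + x)*x)/V - 1*⅓ = (x*(V + x))/V - ⅓ = x*(V + x)/V - ⅓ = -⅓ + x*(V + x)/V)
E = 676/3 (E = 3*(6 + (-⅓ + 2 + 2²/4))² = 3*(6 + (-⅓ + 2 + (¼)*4))² = 3*(6 + (-⅓ + 2 + 1))² = 3*(6 + 8/3)² = 3*(26/3)² = 3*(676/9) = 676/3 ≈ 225.33)
K*E = √21*(676/3) = 676*√21/3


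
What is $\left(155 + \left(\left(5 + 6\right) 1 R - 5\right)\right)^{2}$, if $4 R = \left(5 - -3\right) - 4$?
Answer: $25921$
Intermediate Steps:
$R = 1$ ($R = \frac{\left(5 - -3\right) - 4}{4} = \frac{\left(5 + 3\right) - 4}{4} = \frac{8 - 4}{4} = \frac{1}{4} \cdot 4 = 1$)
$\left(155 + \left(\left(5 + 6\right) 1 R - 5\right)\right)^{2} = \left(155 - \left(5 - \left(5 + 6\right) 1 \cdot 1\right)\right)^{2} = \left(155 - \left(5 - 11 \cdot 1 \cdot 1\right)\right)^{2} = \left(155 + \left(11 \cdot 1 - 5\right)\right)^{2} = \left(155 + \left(11 - 5\right)\right)^{2} = \left(155 + 6\right)^{2} = 161^{2} = 25921$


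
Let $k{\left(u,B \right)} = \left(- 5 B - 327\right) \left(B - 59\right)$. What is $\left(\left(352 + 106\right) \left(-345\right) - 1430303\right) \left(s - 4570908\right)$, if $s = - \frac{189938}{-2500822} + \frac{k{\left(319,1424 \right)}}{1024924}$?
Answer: $\frac{9304305340656000874294093}{1281576243764} \approx 7.26 \cdot 10^{12}$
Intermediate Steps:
$k{\left(u,B \right)} = \left(-327 - 5 B\right) \left(-59 + B\right)$
$s = - \frac{12613285621349}{1281576243764}$ ($s = - \frac{189938}{-2500822} + \frac{19293 - 45568 - 5 \cdot 1424^{2}}{1024924} = \left(-189938\right) \left(- \frac{1}{2500822}\right) + \left(19293 - 45568 - 10138880\right) \frac{1}{1024924} = \frac{94969}{1250411} + \left(19293 - 45568 - 10138880\right) \frac{1}{1024924} = \frac{94969}{1250411} - \frac{10165155}{1024924} = - \frac{12613285621349}{1281576243764} \approx -9.842$)
$\left(\left(352 + 106\right) \left(-345\right) - 1430303\right) \left(s - 4570908\right) = \left(\left(352 + 106\right) \left(-345\right) - 1430303\right) \left(- \frac{12613285621349}{1281576243764} - 4570908\right) = \left(458 \left(-345\right) - 1430303\right) \left(- \frac{5857979718516439061}{1281576243764}\right) = \left(-158010 - 1430303\right) \left(- \frac{5857979718516439061}{1281576243764}\right) = \left(-1588313\right) \left(- \frac{5857979718516439061}{1281576243764}\right) = \frac{9304305340656000874294093}{1281576243764}$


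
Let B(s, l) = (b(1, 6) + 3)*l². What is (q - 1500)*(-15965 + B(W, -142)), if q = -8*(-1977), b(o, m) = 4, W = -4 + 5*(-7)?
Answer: 1792119828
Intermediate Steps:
W = -39 (W = -4 - 35 = -39)
B(s, l) = 7*l² (B(s, l) = (4 + 3)*l² = 7*l²)
q = 15816
(q - 1500)*(-15965 + B(W, -142)) = (15816 - 1500)*(-15965 + 7*(-142)²) = 14316*(-15965 + 7*20164) = 14316*(-15965 + 141148) = 14316*125183 = 1792119828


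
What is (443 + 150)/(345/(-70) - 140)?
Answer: -8302/2029 ≈ -4.0917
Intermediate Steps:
(443 + 150)/(345/(-70) - 140) = 593/(345*(-1/70) - 140) = 593/(-69/14 - 140) = 593/(-2029/14) = 593*(-14/2029) = -8302/2029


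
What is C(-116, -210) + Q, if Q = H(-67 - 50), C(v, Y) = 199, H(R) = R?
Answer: 82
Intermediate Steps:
Q = -117 (Q = -67 - 50 = -117)
C(-116, -210) + Q = 199 - 117 = 82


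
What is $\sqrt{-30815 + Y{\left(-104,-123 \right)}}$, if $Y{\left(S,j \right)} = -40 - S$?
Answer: $i \sqrt{30751} \approx 175.36 i$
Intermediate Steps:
$\sqrt{-30815 + Y{\left(-104,-123 \right)}} = \sqrt{-30815 - -64} = \sqrt{-30815 + \left(-40 + 104\right)} = \sqrt{-30815 + 64} = \sqrt{-30751} = i \sqrt{30751}$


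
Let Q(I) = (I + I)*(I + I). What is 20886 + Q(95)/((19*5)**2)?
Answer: 20890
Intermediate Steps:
Q(I) = 4*I**2 (Q(I) = (2*I)*(2*I) = 4*I**2)
20886 + Q(95)/((19*5)**2) = 20886 + (4*95**2)/((19*5)**2) = 20886 + (4*9025)/(95**2) = 20886 + 36100/9025 = 20886 + 36100*(1/9025) = 20886 + 4 = 20890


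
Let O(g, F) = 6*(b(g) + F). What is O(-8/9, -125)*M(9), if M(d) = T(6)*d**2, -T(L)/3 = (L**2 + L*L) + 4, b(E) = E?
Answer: 13949496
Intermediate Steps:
T(L) = -12 - 6*L**2 (T(L) = -3*((L**2 + L*L) + 4) = -3*((L**2 + L**2) + 4) = -3*(2*L**2 + 4) = -3*(4 + 2*L**2) = -12 - 6*L**2)
M(d) = -228*d**2 (M(d) = (-12 - 6*6**2)*d**2 = (-12 - 6*36)*d**2 = (-12 - 216)*d**2 = -228*d**2)
O(g, F) = 6*F + 6*g (O(g, F) = 6*(g + F) = 6*(F + g) = 6*F + 6*g)
O(-8/9, -125)*M(9) = (6*(-125) + 6*(-8/9))*(-228*9**2) = (-750 + 6*(-8*1/9))*(-228*81) = (-750 + 6*(-8/9))*(-18468) = (-750 - 16/3)*(-18468) = -2266/3*(-18468) = 13949496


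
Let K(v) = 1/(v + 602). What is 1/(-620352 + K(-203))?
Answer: -399/247520447 ≈ -1.6120e-6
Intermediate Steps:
K(v) = 1/(602 + v)
1/(-620352 + K(-203)) = 1/(-620352 + 1/(602 - 203)) = 1/(-620352 + 1/399) = 1/(-247520447/399) = -399/247520447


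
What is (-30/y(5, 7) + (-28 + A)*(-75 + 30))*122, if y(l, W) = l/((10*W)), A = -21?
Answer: 217770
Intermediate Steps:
y(l, W) = l/(10*W) (y(l, W) = l*(1/(10*W)) = l/(10*W))
(-30/y(5, 7) + (-28 + A)*(-75 + 30))*122 = (-30/((⅒)*5/7) + (-28 - 21)*(-75 + 30))*122 = (-30/((⅒)*5*(⅐)) - 49*(-45))*122 = (-30/1/14 + 2205)*122 = (-30*14 + 2205)*122 = (-420 + 2205)*122 = 1785*122 = 217770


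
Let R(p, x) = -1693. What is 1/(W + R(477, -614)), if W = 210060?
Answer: 1/208367 ≈ 4.7992e-6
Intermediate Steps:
1/(W + R(477, -614)) = 1/(210060 - 1693) = 1/208367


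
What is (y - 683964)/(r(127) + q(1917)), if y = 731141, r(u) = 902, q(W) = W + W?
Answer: 47177/4736 ≈ 9.9614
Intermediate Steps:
q(W) = 2*W
(y - 683964)/(r(127) + q(1917)) = (731141 - 683964)/(902 + 2*1917) = 47177/(902 + 3834) = 47177/4736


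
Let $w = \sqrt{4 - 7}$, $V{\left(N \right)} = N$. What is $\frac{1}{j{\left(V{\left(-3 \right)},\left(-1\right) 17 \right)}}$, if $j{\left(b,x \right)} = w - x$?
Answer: $\frac{17}{292} - \frac{i \sqrt{3}}{292} \approx 0.058219 - 0.0059317 i$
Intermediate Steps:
$w = i \sqrt{3}$ ($w = \sqrt{-3} = i \sqrt{3} \approx 1.732 i$)
$j{\left(b,x \right)} = - x + i \sqrt{3}$ ($j{\left(b,x \right)} = i \sqrt{3} - x = - x + i \sqrt{3}$)
$\frac{1}{j{\left(V{\left(-3 \right)},\left(-1\right) 17 \right)}} = \frac{1}{- \left(-1\right) 17 + i \sqrt{3}} = \frac{1}{\left(-1\right) \left(-17\right) + i \sqrt{3}} = \frac{1}{17 + i \sqrt{3}}$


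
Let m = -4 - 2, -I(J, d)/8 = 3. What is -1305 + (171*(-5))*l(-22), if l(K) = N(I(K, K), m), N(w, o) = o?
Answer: 3825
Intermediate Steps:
I(J, d) = -24 (I(J, d) = -8*3 = -24)
m = -6
l(K) = -6
-1305 + (171*(-5))*l(-22) = -1305 + (171*(-5))*(-6) = -1305 - 855*(-6) = -1305 + 5130 = 3825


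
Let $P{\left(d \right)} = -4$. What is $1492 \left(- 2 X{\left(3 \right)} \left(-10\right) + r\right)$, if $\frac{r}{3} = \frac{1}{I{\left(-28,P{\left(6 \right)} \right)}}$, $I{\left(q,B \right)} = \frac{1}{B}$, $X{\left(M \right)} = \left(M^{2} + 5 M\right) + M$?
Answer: $787776$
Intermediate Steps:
$X{\left(M \right)} = M^{2} + 6 M$
$r = -12$ ($r = \frac{3}{\frac{1}{-4}} = \frac{3}{- \frac{1}{4}} = 3 \left(-4\right) = -12$)
$1492 \left(- 2 X{\left(3 \right)} \left(-10\right) + r\right) = 1492 \left(- 2 \cdot 3 \left(6 + 3\right) \left(-10\right) - 12\right) = 1492 \left(- 2 \cdot 3 \cdot 9 \left(-10\right) - 12\right) = 1492 \left(\left(-2\right) 27 \left(-10\right) - 12\right) = 1492 \left(\left(-54\right) \left(-10\right) - 12\right) = 1492 \left(540 - 12\right) = 1492 \cdot 528 = 787776$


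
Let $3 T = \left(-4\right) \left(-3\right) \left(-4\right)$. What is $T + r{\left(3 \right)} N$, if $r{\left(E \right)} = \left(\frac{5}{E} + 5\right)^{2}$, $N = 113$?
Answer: $\frac{45056}{9} \approx 5006.2$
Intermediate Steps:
$T = -16$ ($T = \frac{\left(-4\right) \left(-3\right) \left(-4\right)}{3} = \frac{12 \left(-4\right)}{3} = \frac{1}{3} \left(-48\right) = -16$)
$r{\left(E \right)} = \left(5 + \frac{5}{E}\right)^{2}$
$T + r{\left(3 \right)} N = -16 + \frac{25 \left(1 + 3\right)^{2}}{9} \cdot 113 = -16 + 25 \cdot \frac{1}{9} \cdot 4^{2} \cdot 113 = -16 + 25 \cdot \frac{1}{9} \cdot 16 \cdot 113 = -16 + \frac{400}{9} \cdot 113 = -16 + \frac{45200}{9} = \frac{45056}{9}$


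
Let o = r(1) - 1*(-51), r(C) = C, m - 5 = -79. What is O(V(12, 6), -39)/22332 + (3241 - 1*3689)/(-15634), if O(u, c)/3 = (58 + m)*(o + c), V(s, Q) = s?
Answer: 10380/14547437 ≈ 0.00071353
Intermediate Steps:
m = -74 (m = 5 - 79 = -74)
o = 52 (o = 1 - 1*(-51) = 1 + 51 = 52)
O(u, c) = -2496 - 48*c (O(u, c) = 3*((58 - 74)*(52 + c)) = 3*(-16*(52 + c)) = 3*(-832 - 16*c) = -2496 - 48*c)
O(V(12, 6), -39)/22332 + (3241 - 1*3689)/(-15634) = (-2496 - 48*(-39))/22332 + (3241 - 1*3689)/(-15634) = (-2496 + 1872)*(1/22332) + (3241 - 3689)*(-1/15634) = -624*1/22332 - 448*(-1/15634) = -52/1861 + 224/7817 = 10380/14547437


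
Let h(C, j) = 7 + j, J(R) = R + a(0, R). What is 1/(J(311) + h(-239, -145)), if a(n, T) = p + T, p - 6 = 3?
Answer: 1/493 ≈ 0.0020284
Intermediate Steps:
p = 9 (p = 6 + 3 = 9)
a(n, T) = 9 + T
J(R) = 9 + 2*R (J(R) = R + (9 + R) = 9 + 2*R)
1/(J(311) + h(-239, -145)) = 1/((9 + 2*311) + (7 - 145)) = 1/((9 + 622) - 138) = 1/(631 - 138) = 1/493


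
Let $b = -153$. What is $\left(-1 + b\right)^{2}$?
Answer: $23716$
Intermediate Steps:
$\left(-1 + b\right)^{2} = \left(-1 - 153\right)^{2} = \left(-154\right)^{2} = 23716$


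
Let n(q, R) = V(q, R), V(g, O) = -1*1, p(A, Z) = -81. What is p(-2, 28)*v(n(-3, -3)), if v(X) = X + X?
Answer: 162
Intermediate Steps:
V(g, O) = -1
n(q, R) = -1
v(X) = 2*X
p(-2, 28)*v(n(-3, -3)) = -162*(-1) = -81*(-2) = 162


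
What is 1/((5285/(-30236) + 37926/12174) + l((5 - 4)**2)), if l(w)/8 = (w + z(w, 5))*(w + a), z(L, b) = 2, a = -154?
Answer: -61348844/225092556677 ≈ -0.00027255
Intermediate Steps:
l(w) = 8*(-154 + w)*(2 + w) (l(w) = 8*((w + 2)*(w - 154)) = 8*((2 + w)*(-154 + w)) = 8*((-154 + w)*(2 + w)) = 8*(-154 + w)*(2 + w))
1/((5285/(-30236) + 37926/12174) + l((5 - 4)**2)) = 1/((5285/(-30236) + 37926/12174) + (-2464 - 1216*(5 - 4)**2 + 8*((5 - 4)**2)**2)) = 1/((5285*(-1/30236) + 37926*(1/12174)) + (-2464 - 1216*1**2 + 8*(1**2)**2)) = 1/((-5285/30236 + 6321/2029) + (-2464 - 1216*1 + 8*1**2)) = 1/(180398491/61348844 + (-2464 - 1216 + 8*1)) = 1/(180398491/61348844 + (-2464 - 1216 + 8)) = 1/(180398491/61348844 - 3672) = 1/(-225092556677/61348844) = -61348844/225092556677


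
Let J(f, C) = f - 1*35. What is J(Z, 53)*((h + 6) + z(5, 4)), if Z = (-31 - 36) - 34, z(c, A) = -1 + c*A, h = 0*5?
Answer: -3400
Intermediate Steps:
h = 0
z(c, A) = -1 + A*c
Z = -101 (Z = -67 - 34 = -101)
J(f, C) = -35 + f (J(f, C) = f - 35 = -35 + f)
J(Z, 53)*((h + 6) + z(5, 4)) = (-35 - 101)*((0 + 6) + (-1 + 4*5)) = -136*(6 + (-1 + 20)) = -136*(6 + 19) = -136*25 = -3400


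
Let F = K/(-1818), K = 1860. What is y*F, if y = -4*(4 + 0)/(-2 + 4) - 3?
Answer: 3410/303 ≈ 11.254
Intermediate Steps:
y = -11 (y = -16/2 - 3 = -4*2 - 3 = -8 - 3 = -11)
F = -310/303 (F = 1860/(-1818) = 1860*(-1/1818) = -310/303 ≈ -1.0231)
y*F = -11*(-310/303) = 3410/303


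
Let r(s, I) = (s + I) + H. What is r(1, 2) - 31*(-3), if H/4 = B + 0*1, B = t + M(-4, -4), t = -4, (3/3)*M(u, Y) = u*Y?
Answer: 144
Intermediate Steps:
M(u, Y) = Y*u (M(u, Y) = u*Y = Y*u)
B = 12 (B = -4 - 4*(-4) = -4 + 16 = 12)
H = 48 (H = 4*(12 + 0*1) = 4*(12 + 0) = 4*12 = 48)
r(s, I) = 48 + I + s (r(s, I) = (s + I) + 48 = (I + s) + 48 = 48 + I + s)
r(1, 2) - 31*(-3) = (48 + 2 + 1) - 31*(-3) = 51 + 93 = 144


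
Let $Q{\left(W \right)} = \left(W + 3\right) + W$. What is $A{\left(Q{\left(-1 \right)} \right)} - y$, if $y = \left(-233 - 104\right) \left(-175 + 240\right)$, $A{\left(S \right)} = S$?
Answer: $21906$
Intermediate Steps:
$Q{\left(W \right)} = 3 + 2 W$ ($Q{\left(W \right)} = \left(3 + W\right) + W = 3 + 2 W$)
$y = -21905$ ($y = \left(-337\right) 65 = -21905$)
$A{\left(Q{\left(-1 \right)} \right)} - y = \left(3 + 2 \left(-1\right)\right) - -21905 = \left(3 - 2\right) + 21905 = 1 + 21905 = 21906$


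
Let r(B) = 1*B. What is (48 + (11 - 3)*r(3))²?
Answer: 5184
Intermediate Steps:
r(B) = B
(48 + (11 - 3)*r(3))² = (48 + (11 - 3)*3)² = (48 + 8*3)² = (48 + 24)² = 72² = 5184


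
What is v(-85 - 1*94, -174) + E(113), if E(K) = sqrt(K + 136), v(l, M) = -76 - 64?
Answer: -140 + sqrt(249) ≈ -124.22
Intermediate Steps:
v(l, M) = -140
E(K) = sqrt(136 + K)
v(-85 - 1*94, -174) + E(113) = -140 + sqrt(136 + 113) = -140 + sqrt(249)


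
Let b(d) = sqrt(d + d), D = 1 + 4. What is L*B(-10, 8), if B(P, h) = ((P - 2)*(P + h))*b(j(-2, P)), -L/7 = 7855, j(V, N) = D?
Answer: -1319640*sqrt(10) ≈ -4.1731e+6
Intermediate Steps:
D = 5
j(V, N) = 5
L = -54985 (L = -7*7855 = -54985)
b(d) = sqrt(2)*sqrt(d) (b(d) = sqrt(2*d) = sqrt(2)*sqrt(d))
B(P, h) = sqrt(10)*(-2 + P)*(P + h) (B(P, h) = ((P - 2)*(P + h))*(sqrt(2)*sqrt(5)) = ((-2 + P)*(P + h))*sqrt(10) = sqrt(10)*(-2 + P)*(P + h))
L*B(-10, 8) = -54985*sqrt(10)*((-10)**2 - 2*(-10) - 2*8 - 10*8) = -54985*sqrt(10)*(100 + 20 - 16 - 80) = -54985*sqrt(10)*24 = -1319640*sqrt(10)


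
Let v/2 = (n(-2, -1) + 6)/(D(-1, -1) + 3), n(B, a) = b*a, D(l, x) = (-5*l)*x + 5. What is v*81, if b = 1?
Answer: 270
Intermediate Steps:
D(l, x) = 5 - 5*l*x (D(l, x) = -5*l*x + 5 = 5 - 5*l*x)
n(B, a) = a (n(B, a) = 1*a = a)
v = 10/3 (v = 2*((-1 + 6)/((5 - 5*(-1)*(-1)) + 3)) = 2*(5/((5 - 5) + 3)) = 2*(5/(0 + 3)) = 2*(5/3) = 10/3 ≈ 3.3333)
v*81 = (10/3)*81 = 270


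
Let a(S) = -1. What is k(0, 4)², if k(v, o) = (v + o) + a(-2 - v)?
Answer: 9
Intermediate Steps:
k(v, o) = -1 + o + v (k(v, o) = (v + o) - 1 = (o + v) - 1 = -1 + o + v)
k(0, 4)² = (-1 + 4 + 0)² = 3² = 9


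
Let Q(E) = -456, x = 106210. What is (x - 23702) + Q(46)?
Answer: 82052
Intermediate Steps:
(x - 23702) + Q(46) = (106210 - 23702) - 456 = 82508 - 456 = 82052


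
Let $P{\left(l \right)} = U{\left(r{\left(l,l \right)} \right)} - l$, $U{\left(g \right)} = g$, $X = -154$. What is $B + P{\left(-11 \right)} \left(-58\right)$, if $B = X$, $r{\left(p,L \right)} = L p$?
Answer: $-7810$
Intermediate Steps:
$B = -154$
$P{\left(l \right)} = l^{2} - l$ ($P{\left(l \right)} = l l - l = l^{2} - l$)
$B + P{\left(-11 \right)} \left(-58\right) = -154 + - 11 \left(-1 - 11\right) \left(-58\right) = -154 + \left(-11\right) \left(-12\right) \left(-58\right) = -154 + 132 \left(-58\right) = -154 - 7656 = -7810$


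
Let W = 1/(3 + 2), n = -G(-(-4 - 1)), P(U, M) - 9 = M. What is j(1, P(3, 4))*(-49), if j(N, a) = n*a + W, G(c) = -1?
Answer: -3234/5 ≈ -646.80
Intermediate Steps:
P(U, M) = 9 + M
n = 1 (n = -1*(-1) = 1)
W = ⅕ (W = 1/5 = ⅕ ≈ 0.20000)
j(N, a) = ⅕ + a (j(N, a) = 1*a + ⅕ = a + ⅕ = ⅕ + a)
j(1, P(3, 4))*(-49) = (⅕ + (9 + 4))*(-49) = (⅕ + 13)*(-49) = (66/5)*(-49) = -3234/5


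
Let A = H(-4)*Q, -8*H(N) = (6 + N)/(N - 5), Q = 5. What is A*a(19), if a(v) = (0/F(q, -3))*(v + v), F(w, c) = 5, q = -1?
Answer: 0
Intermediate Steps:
a(v) = 0 (a(v) = (0/5)*(v + v) = (0*(1/5))*(2*v) = 0*(2*v) = 0)
H(N) = -(6 + N)/(8*(-5 + N)) (H(N) = -(6 + N)/(8*(N - 5)) = -(6 + N)/(8*(-5 + N)))
A = 5/36 (A = ((-6 - 1*(-4))/(8*(-5 - 4)))*5 = ((1/8)*(-6 + 4)/(-9))*5 = ((1/8)*(-1/9)*(-2))*5 = (1/36)*5 = 5/36 ≈ 0.13889)
A*a(19) = (5/36)*0 = 0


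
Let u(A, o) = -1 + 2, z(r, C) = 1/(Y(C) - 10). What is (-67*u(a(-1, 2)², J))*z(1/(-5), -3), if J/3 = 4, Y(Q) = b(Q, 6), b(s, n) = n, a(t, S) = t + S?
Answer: 67/4 ≈ 16.750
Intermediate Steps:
a(t, S) = S + t
Y(Q) = 6
J = 12 (J = 3*4 = 12)
z(r, C) = -¼ (z(r, C) = 1/(6 - 10) = 1/(-4) = -¼)
u(A, o) = 1
(-67*u(a(-1, 2)², J))*z(1/(-5), -3) = -67*1*(-¼) = -67*(-¼) = 67/4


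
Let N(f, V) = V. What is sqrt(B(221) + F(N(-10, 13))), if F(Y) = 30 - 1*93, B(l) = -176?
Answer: I*sqrt(239) ≈ 15.46*I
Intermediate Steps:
F(Y) = -63 (F(Y) = 30 - 93 = -63)
sqrt(B(221) + F(N(-10, 13))) = sqrt(-176 - 63) = sqrt(-239) = I*sqrt(239)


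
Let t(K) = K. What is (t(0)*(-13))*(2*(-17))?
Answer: 0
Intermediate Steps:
(t(0)*(-13))*(2*(-17)) = (0*(-13))*(2*(-17)) = 0*(-34) = 0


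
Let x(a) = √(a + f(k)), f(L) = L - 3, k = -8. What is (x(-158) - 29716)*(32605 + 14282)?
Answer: -1393294092 + 609531*I ≈ -1.3933e+9 + 6.0953e+5*I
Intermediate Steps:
f(L) = -3 + L
x(a) = √(-11 + a) (x(a) = √(a + (-3 - 8)) = √(a - 11) = √(-11 + a))
(x(-158) - 29716)*(32605 + 14282) = (√(-11 - 158) - 29716)*(32605 + 14282) = (√(-169) - 29716)*46887 = (13*I - 29716)*46887 = (-29716 + 13*I)*46887 = -1393294092 + 609531*I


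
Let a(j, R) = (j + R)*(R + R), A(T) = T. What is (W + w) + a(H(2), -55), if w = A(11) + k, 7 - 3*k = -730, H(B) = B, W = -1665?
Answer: 13265/3 ≈ 4421.7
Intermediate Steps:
k = 737/3 (k = 7/3 - 1/3*(-730) = 7/3 + 730/3 = 737/3 ≈ 245.67)
w = 770/3 (w = 11 + 737/3 = 770/3 ≈ 256.67)
a(j, R) = 2*R*(R + j) (a(j, R) = (R + j)*(2*R) = 2*R*(R + j))
(W + w) + a(H(2), -55) = (-1665 + 770/3) + 2*(-55)*(-55 + 2) = -4225/3 + 2*(-55)*(-53) = -4225/3 + 5830 = 13265/3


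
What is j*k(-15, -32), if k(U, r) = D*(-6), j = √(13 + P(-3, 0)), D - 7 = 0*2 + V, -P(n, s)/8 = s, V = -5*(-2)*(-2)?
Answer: 78*√13 ≈ 281.23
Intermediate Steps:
V = -20 (V = 10*(-2) = -20)
P(n, s) = -8*s
D = -13 (D = 7 + (0*2 - 20) = 7 + (0 - 20) = 7 - 20 = -13)
j = √13 (j = √(13 - 8*0) = √(13 + 0) = √13 ≈ 3.6056)
k(U, r) = 78 (k(U, r) = -13*(-6) = 78)
j*k(-15, -32) = √13*78 = 78*√13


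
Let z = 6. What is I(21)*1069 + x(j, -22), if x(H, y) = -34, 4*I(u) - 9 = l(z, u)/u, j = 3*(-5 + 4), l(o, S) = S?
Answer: 5277/2 ≈ 2638.5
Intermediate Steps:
j = -3 (j = 3*(-1) = -3)
I(u) = 5/2 (I(u) = 9/4 + (u/u)/4 = 9/4 + (¼)*1 = 9/4 + ¼ = 5/2)
I(21)*1069 + x(j, -22) = (5/2)*1069 - 34 = 5345/2 - 34 = 5277/2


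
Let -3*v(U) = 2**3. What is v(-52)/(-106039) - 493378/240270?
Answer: -8719444837/4246331755 ≈ -2.0534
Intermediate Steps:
v(U) = -8/3 (v(U) = -1/3*2**3 = -1/3*8 = -8/3)
v(-52)/(-106039) - 493378/240270 = -8/3/(-106039) - 493378/240270 = -8/3*(-1/106039) - 493378*1/240270 = 8/318117 - 246689/120135 = -8719444837/4246331755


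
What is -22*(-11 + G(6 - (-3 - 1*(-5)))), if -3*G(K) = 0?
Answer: 242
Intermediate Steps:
G(K) = 0 (G(K) = -⅓*0 = 0)
-22*(-11 + G(6 - (-3 - 1*(-5)))) = -22*(-11 + 0) = -22*(-11) = 242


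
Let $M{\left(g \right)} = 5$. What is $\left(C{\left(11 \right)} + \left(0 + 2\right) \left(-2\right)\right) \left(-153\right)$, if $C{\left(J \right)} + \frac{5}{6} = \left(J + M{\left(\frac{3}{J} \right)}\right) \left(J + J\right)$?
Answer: $- \frac{106233}{2} \approx -53117.0$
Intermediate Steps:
$C{\left(J \right)} = - \frac{5}{6} + 2 J \left(5 + J\right)$ ($C{\left(J \right)} = - \frac{5}{6} + \left(J + 5\right) \left(J + J\right) = - \frac{5}{6} + \left(5 + J\right) 2 J = - \frac{5}{6} + 2 J \left(5 + J\right)$)
$\left(C{\left(11 \right)} + \left(0 + 2\right) \left(-2\right)\right) \left(-153\right) = \left(\left(- \frac{5}{6} + 2 \cdot 11^{2} + 10 \cdot 11\right) + \left(0 + 2\right) \left(-2\right)\right) \left(-153\right) = \left(\left(- \frac{5}{6} + 2 \cdot 121 + 110\right) + 2 \left(-2\right)\right) \left(-153\right) = \left(\left(- \frac{5}{6} + 242 + 110\right) - 4\right) \left(-153\right) = \left(\frac{2107}{6} - 4\right) \left(-153\right) = \frac{2083}{6} \left(-153\right) = - \frac{106233}{2}$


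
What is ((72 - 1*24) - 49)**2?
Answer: 1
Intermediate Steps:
((72 - 1*24) - 49)**2 = ((72 - 24) - 49)**2 = (48 - 49)**2 = (-1)**2 = 1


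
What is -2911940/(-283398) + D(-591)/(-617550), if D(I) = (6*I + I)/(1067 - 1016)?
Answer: 1698386450269/165289521850 ≈ 10.275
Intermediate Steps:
D(I) = 7*I/51 (D(I) = (7*I)/51 = (7*I)*(1/51) = 7*I/51)
-2911940/(-283398) + D(-591)/(-617550) = -2911940/(-283398) + ((7/51)*(-591))/(-617550) = -2911940*(-1/283398) - 1379/17*(-1/617550) = 1455970/141699 + 1379/10498350 = 1698386450269/165289521850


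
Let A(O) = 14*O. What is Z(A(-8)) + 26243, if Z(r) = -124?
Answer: 26119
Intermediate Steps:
Z(A(-8)) + 26243 = -124 + 26243 = 26119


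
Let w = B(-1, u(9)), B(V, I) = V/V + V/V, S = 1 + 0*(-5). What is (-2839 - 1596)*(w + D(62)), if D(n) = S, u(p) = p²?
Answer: -13305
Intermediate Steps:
S = 1 (S = 1 + 0 = 1)
D(n) = 1
B(V, I) = 2 (B(V, I) = 1 + 1 = 2)
w = 2
(-2839 - 1596)*(w + D(62)) = (-2839 - 1596)*(2 + 1) = -4435*3 = -13305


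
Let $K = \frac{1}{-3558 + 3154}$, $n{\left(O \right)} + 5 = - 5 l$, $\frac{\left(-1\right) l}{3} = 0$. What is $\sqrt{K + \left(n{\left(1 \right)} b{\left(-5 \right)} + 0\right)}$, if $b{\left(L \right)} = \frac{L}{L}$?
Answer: $\frac{i \sqrt{204121}}{202} \approx 2.2366 i$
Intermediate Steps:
$l = 0$ ($l = \left(-3\right) 0 = 0$)
$b{\left(L \right)} = 1$
$n{\left(O \right)} = -5$ ($n{\left(O \right)} = -5 - 0 = -5 + 0 = -5$)
$K = - \frac{1}{404}$ ($K = \frac{1}{-404} = - \frac{1}{404} \approx -0.0024752$)
$\sqrt{K + \left(n{\left(1 \right)} b{\left(-5 \right)} + 0\right)} = \sqrt{- \frac{1}{404} + \left(\left(-5\right) 1 + 0\right)} = \sqrt{- \frac{1}{404} + \left(-5 + 0\right)} = \sqrt{- \frac{1}{404} - 5} = \sqrt{- \frac{2021}{404}} = \frac{i \sqrt{204121}}{202}$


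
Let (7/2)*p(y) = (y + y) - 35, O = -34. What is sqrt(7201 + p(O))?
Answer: sqrt(351407)/7 ≈ 84.685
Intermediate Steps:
p(y) = -10 + 4*y/7 (p(y) = 2*((y + y) - 35)/7 = 2*(2*y - 35)/7 = 2*(-35 + 2*y)/7 = -10 + 4*y/7)
sqrt(7201 + p(O)) = sqrt(7201 + (-10 + (4/7)*(-34))) = sqrt(7201 + (-10 - 136/7)) = sqrt(7201 - 206/7) = sqrt(50201/7) = sqrt(351407)/7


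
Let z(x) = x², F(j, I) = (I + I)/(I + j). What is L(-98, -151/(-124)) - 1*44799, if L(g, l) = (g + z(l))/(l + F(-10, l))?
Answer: -707060783499/15746884 ≈ -44902.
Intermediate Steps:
F(j, I) = 2*I/(I + j) (F(j, I) = (2*I)/(I + j) = 2*I/(I + j))
L(g, l) = (g + l²)/(l + 2*l/(-10 + l)) (L(g, l) = (g + l²)/(l + 2*l/(l - 10)) = (g + l²)/(l + 2*l/(-10 + l)))
L(-98, -151/(-124)) - 1*44799 = (-10 - 151/(-124))*(-98 + (-151/(-124))²)/(((-151/(-124)))*(-8 - 151/(-124))) - 1*44799 = (-10 - 151*(-1/124))*(-98 + (-151*(-1/124))²)/(((-151*(-1/124)))*(-8 - 151*(-1/124))) - 44799 = (-10 + 151/124)*(-98 + (151/124)²)/((151/124)*(-8 + 151/124)) - 44799 = (124/151)*(-1089/124)*(-98 + 22801/15376)/(-841/124) - 44799 = (124/151)*(-124/841)*(-1089/124)*(-1484047/15376) - 44799 = -1616127183/15746884 - 44799 = -707060783499/15746884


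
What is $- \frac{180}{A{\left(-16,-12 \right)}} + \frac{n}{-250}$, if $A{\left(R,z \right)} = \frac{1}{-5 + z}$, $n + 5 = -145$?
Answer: $\frac{15303}{5} \approx 3060.6$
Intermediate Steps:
$n = -150$ ($n = -5 - 145 = -150$)
$- \frac{180}{A{\left(-16,-12 \right)}} + \frac{n}{-250} = - \frac{180}{\frac{1}{-5 - 12}} - \frac{150}{-250} = - \frac{180}{\frac{1}{-17}} - - \frac{3}{5} = - \frac{180}{- \frac{1}{17}} + \frac{3}{5} = \left(-180\right) \left(-17\right) + \frac{3}{5} = 3060 + \frac{3}{5} = \frac{15303}{5}$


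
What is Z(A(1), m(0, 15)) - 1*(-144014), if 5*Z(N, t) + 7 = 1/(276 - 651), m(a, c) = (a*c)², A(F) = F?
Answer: 270023624/1875 ≈ 1.4401e+5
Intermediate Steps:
m(a, c) = a²*c²
Z(N, t) = -2626/1875 (Z(N, t) = -7/5 + 1/(5*(276 - 651)) = -7/5 + (⅕)/(-375) = -7/5 + (⅕)*(-1/375) = -7/5 - 1/1875 = -2626/1875)
Z(A(1), m(0, 15)) - 1*(-144014) = -2626/1875 - 1*(-144014) = -2626/1875 + 144014 = 270023624/1875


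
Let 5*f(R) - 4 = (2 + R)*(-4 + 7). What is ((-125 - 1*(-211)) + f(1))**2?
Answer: 196249/25 ≈ 7850.0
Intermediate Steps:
f(R) = 2 + 3*R/5 (f(R) = 4/5 + ((2 + R)*(-4 + 7))/5 = 4/5 + ((2 + R)*3)/5 = 4/5 + (6 + 3*R)/5 = 4/5 + (6/5 + 3*R/5) = 2 + 3*R/5)
((-125 - 1*(-211)) + f(1))**2 = ((-125 - 1*(-211)) + (2 + (3/5)*1))**2 = ((-125 + 211) + (2 + 3/5))**2 = (86 + 13/5)**2 = (443/5)**2 = 196249/25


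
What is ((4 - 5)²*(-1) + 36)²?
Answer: 1225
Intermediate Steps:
((4 - 5)²*(-1) + 36)² = ((-1)²*(-1) + 36)² = (1*(-1) + 36)² = (-1 + 36)² = 35² = 1225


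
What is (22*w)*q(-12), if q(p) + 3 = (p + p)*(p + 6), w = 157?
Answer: 487014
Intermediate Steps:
q(p) = -3 + 2*p*(6 + p) (q(p) = -3 + (p + p)*(p + 6) = -3 + (2*p)*(6 + p) = -3 + 2*p*(6 + p))
(22*w)*q(-12) = (22*157)*(-3 + 2*(-12)² + 12*(-12)) = 3454*(-3 + 2*144 - 144) = 3454*(-3 + 288 - 144) = 3454*141 = 487014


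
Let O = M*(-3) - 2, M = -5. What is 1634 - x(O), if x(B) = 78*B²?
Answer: -11548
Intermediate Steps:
O = 13 (O = -5*(-3) - 2 = 15 - 2 = 13)
1634 - x(O) = 1634 - 78*13² = 1634 - 78*169 = 1634 - 1*13182 = 1634 - 13182 = -11548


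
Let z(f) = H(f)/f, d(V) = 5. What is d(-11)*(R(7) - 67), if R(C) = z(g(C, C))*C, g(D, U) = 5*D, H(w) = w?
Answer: -300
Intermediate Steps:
z(f) = 1 (z(f) = f/f = 1)
R(C) = C (R(C) = 1*C = C)
d(-11)*(R(7) - 67) = 5*(7 - 67) = 5*(-60) = -300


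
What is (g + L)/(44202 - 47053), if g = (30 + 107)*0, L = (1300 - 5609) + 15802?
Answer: -11493/2851 ≈ -4.0312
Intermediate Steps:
L = 11493 (L = -4309 + 15802 = 11493)
g = 0 (g = 137*0 = 0)
(g + L)/(44202 - 47053) = (0 + 11493)/(44202 - 47053) = 11493/(-2851) = 11493*(-1/2851) = -11493/2851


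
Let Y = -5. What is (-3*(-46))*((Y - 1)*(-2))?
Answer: 1656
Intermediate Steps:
(-3*(-46))*((Y - 1)*(-2)) = (-3*(-46))*((-5 - 1)*(-2)) = 138*(-6*(-2)) = 138*12 = 1656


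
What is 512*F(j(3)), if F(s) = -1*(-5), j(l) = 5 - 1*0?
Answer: 2560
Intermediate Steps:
j(l) = 5 (j(l) = 5 + 0 = 5)
F(s) = 5
512*F(j(3)) = 512*5 = 2560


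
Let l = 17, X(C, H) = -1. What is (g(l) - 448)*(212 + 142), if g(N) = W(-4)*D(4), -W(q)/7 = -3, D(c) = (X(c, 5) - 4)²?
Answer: 27258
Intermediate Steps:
D(c) = 25 (D(c) = (-1 - 4)² = (-5)² = 25)
W(q) = 21 (W(q) = -7*(-3) = 21)
g(N) = 525 (g(N) = 21*25 = 525)
(g(l) - 448)*(212 + 142) = (525 - 448)*(212 + 142) = 77*354 = 27258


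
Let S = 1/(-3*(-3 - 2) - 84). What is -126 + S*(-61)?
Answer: -8633/69 ≈ -125.12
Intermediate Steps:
S = -1/69 (S = 1/(-3*(-5) - 84) = 1/(15 - 84) = 1/(-69) = -1/69 ≈ -0.014493)
-126 + S*(-61) = -126 - 1/69*(-61) = -126 + 61/69 = -8633/69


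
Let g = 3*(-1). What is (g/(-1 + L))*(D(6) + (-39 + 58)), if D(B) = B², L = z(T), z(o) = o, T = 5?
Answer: -165/4 ≈ -41.250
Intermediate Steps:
L = 5
g = -3
(g/(-1 + L))*(D(6) + (-39 + 58)) = (-3/(-1 + 5))*(6² + (-39 + 58)) = (-3/4)*(36 + 19) = ((¼)*(-3))*55 = -¾*55 = -165/4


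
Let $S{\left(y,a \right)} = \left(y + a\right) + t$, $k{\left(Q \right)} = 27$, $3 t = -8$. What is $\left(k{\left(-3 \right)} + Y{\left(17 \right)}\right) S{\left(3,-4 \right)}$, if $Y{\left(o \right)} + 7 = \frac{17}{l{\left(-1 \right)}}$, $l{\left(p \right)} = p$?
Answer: $-11$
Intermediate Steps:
$t = - \frac{8}{3}$ ($t = \frac{1}{3} \left(-8\right) = - \frac{8}{3} \approx -2.6667$)
$S{\left(y,a \right)} = - \frac{8}{3} + a + y$ ($S{\left(y,a \right)} = \left(y + a\right) - \frac{8}{3} = \left(a + y\right) - \frac{8}{3} = - \frac{8}{3} + a + y$)
$Y{\left(o \right)} = -24$ ($Y{\left(o \right)} = -7 + \frac{17}{-1} = -7 + 17 \left(-1\right) = -7 - 17 = -24$)
$\left(k{\left(-3 \right)} + Y{\left(17 \right)}\right) S{\left(3,-4 \right)} = \left(27 - 24\right) \left(- \frac{8}{3} - 4 + 3\right) = 3 \left(- \frac{11}{3}\right) = -11$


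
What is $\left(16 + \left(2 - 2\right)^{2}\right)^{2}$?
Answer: $256$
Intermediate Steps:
$\left(16 + \left(2 - 2\right)^{2}\right)^{2} = \left(16 + 0^{2}\right)^{2} = \left(16 + 0\right)^{2} = 16^{2} = 256$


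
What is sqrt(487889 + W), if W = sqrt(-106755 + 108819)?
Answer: sqrt(487889 + 4*sqrt(129)) ≈ 698.52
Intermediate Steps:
W = 4*sqrt(129) (W = sqrt(2064) = 4*sqrt(129) ≈ 45.431)
sqrt(487889 + W) = sqrt(487889 + 4*sqrt(129))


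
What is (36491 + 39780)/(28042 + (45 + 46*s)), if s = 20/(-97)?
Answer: 7398287/2723519 ≈ 2.7164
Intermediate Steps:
s = -20/97 (s = 20*(-1/97) = -20/97 ≈ -0.20619)
(36491 + 39780)/(28042 + (45 + 46*s)) = (36491 + 39780)/(28042 + (45 + 46*(-20/97))) = 76271/(28042 + (45 - 920/97)) = 76271/(28042 + 3445/97) = 76271/(2723519/97) = 76271*(97/2723519) = 7398287/2723519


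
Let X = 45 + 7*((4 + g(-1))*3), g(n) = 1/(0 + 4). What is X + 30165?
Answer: 121197/4 ≈ 30299.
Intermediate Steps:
g(n) = ¼ (g(n) = 1/4 = ¼)
X = 537/4 (X = 45 + 7*((4 + ¼)*3) = 45 + 7*((17/4)*3) = 45 + 7*(51/4) = 45 + 357/4 = 537/4 ≈ 134.25)
X + 30165 = 537/4 + 30165 = 121197/4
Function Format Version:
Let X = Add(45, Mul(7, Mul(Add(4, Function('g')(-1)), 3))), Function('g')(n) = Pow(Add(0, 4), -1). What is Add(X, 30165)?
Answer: Rational(121197, 4) ≈ 30299.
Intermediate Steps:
Function('g')(n) = Rational(1, 4) (Function('g')(n) = Pow(4, -1) = Rational(1, 4))
X = Rational(537, 4) (X = Add(45, Mul(7, Mul(Add(4, Rational(1, 4)), 3))) = Add(45, Mul(7, Mul(Rational(17, 4), 3))) = Add(45, Mul(7, Rational(51, 4))) = Add(45, Rational(357, 4)) = Rational(537, 4) ≈ 134.25)
Add(X, 30165) = Add(Rational(537, 4), 30165) = Rational(121197, 4)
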